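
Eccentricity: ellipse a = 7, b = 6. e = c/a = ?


c = sqrt(49-36) = sqrt(13) = 3.6056
e = c/a = sqrt(13)/7 = 0.5151

e = 0.5151


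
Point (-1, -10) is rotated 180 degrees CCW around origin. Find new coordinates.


cos(180) = -1, sin(180) = 0
x' = -1*(-1) + 10*0 = 1
y' = -1*0 - 10*(-1) = 10

(1, 10)


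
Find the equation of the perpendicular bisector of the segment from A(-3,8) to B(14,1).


Midpoint = (5.5, 4.5)
Slope of AB = dy/dx = -7/17 = -0.4118
Perp slope = -dx/dy = 17/7 = 2.4286
b = My - (perp slope)*Mx = 4.5 + (17*5.5)/(-7) = 4.5 - 13.3571 = -8.8571

y = 2.4286x - 8.8571


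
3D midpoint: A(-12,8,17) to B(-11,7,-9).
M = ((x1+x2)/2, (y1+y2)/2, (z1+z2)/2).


Mx = (-12- 11)/2 = -11.5000
My = (8+7)/2 = 7.5000
Mz = (17- 9)/2 = 4.0000

M = (-11.5000, 7.5000, 4.0000)


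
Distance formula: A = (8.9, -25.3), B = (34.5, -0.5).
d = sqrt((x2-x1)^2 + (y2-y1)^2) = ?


dx = 34.5 - 8.9 = 25.6
dy = -0.5 + 25.3 = 24.8
d = sqrt(655.36 + 615.04) = sqrt(1270.4) = 35.6427

35.6427


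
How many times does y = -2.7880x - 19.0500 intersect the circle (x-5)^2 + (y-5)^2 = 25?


Substitute y = -2.7880x - 19.0500: (x-5)^2 + (-2.7880x- 19.0500-5)^2 = 25
Expand to Ax^2 + Bx + C = 0, where b-k = -24.05
A = 1+m^2 = 8.772944
B = 2(m(b-k) - h) = 2(-2.7880*(-24.05) - 5) = 124.1028
C = h^2 + (b-k)^2 - r^2 = 25 + 578.4025 - 25 = 578.4025
disc = B^2-4AC = 15401.5050 - 20297.1710 = -4895.6660
disc < 0

0 intersection points


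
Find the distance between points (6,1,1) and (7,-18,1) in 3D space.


dx=1, dy=-19, dz=0
d = sqrt(1+361+0) = sqrt(362) = 19.0263

19.0263


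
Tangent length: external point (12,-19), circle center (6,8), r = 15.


d = sqrt((12-6)^2 + (-19-8)^2) = sqrt(36+729) = 27.6586
L = sqrt(765.0000 - 225) = sqrt(540.0000) = 23.2379

23.2379


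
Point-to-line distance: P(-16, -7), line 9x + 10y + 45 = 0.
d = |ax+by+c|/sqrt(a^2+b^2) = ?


|9*(-16) + 10*(-7) + 45| = |-169| = 169
sqrt(81 + 100) = sqrt(181) = 13.4536
d = 169/sqrt(181) = 12.5617

12.5617


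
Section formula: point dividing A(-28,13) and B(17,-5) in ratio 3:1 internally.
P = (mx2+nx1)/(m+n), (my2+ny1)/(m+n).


Px = (3*17 + 1*(-28))/4 = 23/4 = 5.7500
Py = (3*(-5) + 1*13)/4 = -2/4 = -0.5000

P = (5.7500, -0.5000)


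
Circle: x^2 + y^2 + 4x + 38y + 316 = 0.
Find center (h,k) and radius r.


h = -D/2 = -4/2 = -2
k = -E/2 = -38/2 = -19
r^2 = h^2 + k^2 - F = 4 + 361 - 316 = 49
r = 7

Center (-2, -19), radius = 7


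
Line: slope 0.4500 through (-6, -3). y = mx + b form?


y + 3 = 0.4500(x + 6)
y = 0.4500x - 3 - 0.4500*(-6)
y = 0.4500x - 0.3000

y = 0.4500x - 0.3000


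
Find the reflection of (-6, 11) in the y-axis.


Reflection rule for y-axis: (-x, y)
(-6, 11) -> (6, 11)

(6, 11)


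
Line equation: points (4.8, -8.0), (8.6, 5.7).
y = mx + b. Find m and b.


m = (13.7)/(3.8) = 3.6053
b = y1 - m*x1 = -8.0 - (13.7*4.8)/(3.8) = -8.0 - 17.3053 = -25.3053

y = 3.6053x - 25.3053


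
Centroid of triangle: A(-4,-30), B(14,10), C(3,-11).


Gx = (-4+14+3)/3 = 13/3 = 4.3333
Gy = (-30+10- 11)/3 = -31/3 = -10.3333

G = (4.3333, -10.3333)


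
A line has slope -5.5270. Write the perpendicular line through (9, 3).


Perpendicular slope = -1/m1 = -1/(-5.5270) = 0.1809
b2 = y0 - m2*x0 = 3 + 9/(-5.5270) = 3 - 1.6284 = 1.3716

y = 0.1809x + 1.3716


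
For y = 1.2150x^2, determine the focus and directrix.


a = 1.2150
1/(4a) = 0.2058
Focus = (0, 0.2058)
Directrix: y = -0.2058

Focus = (0, 0.2058), Directrix: y = -0.2058


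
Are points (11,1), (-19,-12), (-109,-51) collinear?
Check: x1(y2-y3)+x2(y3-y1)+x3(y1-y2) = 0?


11*(-12+ 51) - 19*(-51-1) - 109*(1+ 12)
= 429 + 988 - 1417 = 0

Yes, collinear (determinant = 0)


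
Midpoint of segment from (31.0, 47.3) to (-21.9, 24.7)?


Mx = (31.0 - 21.9)/2 = 9.1/2 = 4.5500
My = (47.3 + 24.7)/2 = 72.0/2 = 36.0000

(4.5500, 36.0000)


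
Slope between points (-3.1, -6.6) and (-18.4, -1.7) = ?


dy = -1.7 + 6.6 = 4.9
dx = -18.4 + 3.1 = -15.3
m = 4.9/(-15.3) = -0.3203

m = -0.3203


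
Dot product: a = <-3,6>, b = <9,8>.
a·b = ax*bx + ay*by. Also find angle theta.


a·b = -3*9 + 6*8 = -27 + 48 = 21
|a| = sqrt(9+36) = 6.7082
|b| = sqrt(81+64) = 12.0416
cos(theta) = 21/(sqrt(45)*sqrt(145)) = 21/sqrt(6525) = 0.259973
theta = arccos(21/sqrt(6525)) = 74.9315 degrees

a·b = 21, theta = 74.9315 deg


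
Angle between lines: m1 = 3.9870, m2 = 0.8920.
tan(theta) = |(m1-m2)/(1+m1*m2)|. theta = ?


m1-m2 = 3.095
1+m1*m2 = 4.556404
tan(theta) = |3.095/4.556404| = 0.679264
theta = arctan(|3.095/4.556404|) = 34.1868 degrees (acute angle)

34.1868 degrees


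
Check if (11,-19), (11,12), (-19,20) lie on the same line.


11*(12-20) + 11*(20+ 19) - 19*(-19-12)
= -88 + 429 + 589 = 930

No, not collinear (determinant = 930)


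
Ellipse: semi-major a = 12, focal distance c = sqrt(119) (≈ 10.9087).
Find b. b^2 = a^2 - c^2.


b^2 = 12^2 - (sqrt(119))^2 = 144 - 119 = 25
b = sqrt(25) = 5

b = 5


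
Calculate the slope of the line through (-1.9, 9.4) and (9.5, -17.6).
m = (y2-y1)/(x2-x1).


dy = -17.6 - 9.4 = -27.0
dx = 9.5 + 1.9 = 11.4
m = -27.0/11.4 = -2.3684

m = -2.3684


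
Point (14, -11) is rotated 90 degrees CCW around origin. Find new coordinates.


cos(90) = 0, sin(90) = 1
x' = 14*0 + 11*1 = 11
y' = 14*1 - 11*0 = 14

(11, 14)


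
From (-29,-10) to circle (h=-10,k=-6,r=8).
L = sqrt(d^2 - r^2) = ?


d = sqrt((-29+ 10)^2 + (-10+ 6)^2) = sqrt(361+16) = 19.4165
L = sqrt(377.0000 - 64) = sqrt(313.0000) = 17.6918

17.6918


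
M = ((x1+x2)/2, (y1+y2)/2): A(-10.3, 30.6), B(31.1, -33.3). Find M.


Mx = (-10.3 + 31.1)/2 = 20.8/2 = 10.4000
My = (30.6 - 33.3)/2 = -2.7/2 = -1.3500

(10.4000, -1.3500)


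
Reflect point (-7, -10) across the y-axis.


Reflection rule for y-axis: (-x, y)
(-7, -10) -> (7, -10)

(7, -10)


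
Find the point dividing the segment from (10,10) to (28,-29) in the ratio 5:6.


Px = (5*28 + 6*10)/11 = 200/11 = 18.1818
Py = (5*(-29) + 6*10)/11 = -85/11 = -7.7273

P = (18.1818, -7.7273)


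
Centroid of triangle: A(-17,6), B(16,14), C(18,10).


Gx = (-17+16+18)/3 = 17/3 = 5.6667
Gy = (6+14+10)/3 = 30/3 = 10.0000

G = (5.6667, 10.0000)


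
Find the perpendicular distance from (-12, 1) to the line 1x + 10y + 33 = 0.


|1*(-12) + 10*1 + 33| = |31| = 31
sqrt(1 + 100) = sqrt(101) = 10.0499
d = 31/sqrt(101) = 3.0846

3.0846


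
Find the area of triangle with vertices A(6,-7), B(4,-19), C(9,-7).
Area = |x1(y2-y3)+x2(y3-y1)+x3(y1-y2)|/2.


6*(-19+ 7) = -72
4*(-7+ 7) = 0
9*(-7+ 19) = 108
sum = 36
Area = |36|/2 = 18.0000

18.0000 sq units


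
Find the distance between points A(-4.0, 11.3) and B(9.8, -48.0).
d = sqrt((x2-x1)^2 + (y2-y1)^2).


dx = 9.8 + 4.0 = 13.8
dy = -48.0 - 11.3 = -59.3
d = sqrt(190.44 + 3516.49) = sqrt(3706.93) = 60.8846

60.8846


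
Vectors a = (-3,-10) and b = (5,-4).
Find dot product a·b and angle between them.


a·b = -3*5 - 10*(-4) = -15 + 40 = 25
|a| = sqrt(9+100) = 10.4403
|b| = sqrt(25+16) = 6.4031
cos(theta) = 25/(sqrt(109)*sqrt(41)) = 25/sqrt(4469) = 0.373968
theta = arccos(25/sqrt(4469)) = 68.0394 degrees

a·b = 25, theta = 68.0394 deg


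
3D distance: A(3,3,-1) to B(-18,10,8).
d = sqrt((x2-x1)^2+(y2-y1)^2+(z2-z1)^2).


dx=-21, dy=7, dz=9
d = sqrt(441+49+81) = sqrt(571) = 23.8956

23.8956


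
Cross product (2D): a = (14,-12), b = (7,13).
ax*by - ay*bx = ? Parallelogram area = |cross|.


cross = 14*13 + 12*7 = 182 + 84 = 266
Parallelogram area = |266| = 266

cross = 266, parallelogram area = 266


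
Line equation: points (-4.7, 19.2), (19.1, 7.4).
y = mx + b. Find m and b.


m = (-11.8)/(23.8) = -0.4958
b = y1 - m*x1 = 19.2 - (-11.8*(-4.7))/(23.8) = 19.2 - 2.3303 = 16.8697

y = -0.4958x + 16.8697


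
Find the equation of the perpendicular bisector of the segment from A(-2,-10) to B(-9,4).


Midpoint = (-5.5, -3)
Slope of AB = dy/dx = 14/(-7) = -2.0000
Perp slope = -dx/dy = 7/14 = 0.5000
b = My - (perp slope)*Mx = -3 + (-7*(-5.5))/14 = -3 + 2.7500 = -0.2500

y = 0.5000x - 0.2500


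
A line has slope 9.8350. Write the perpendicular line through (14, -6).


Perpendicular slope = -1/m1 = -1/9.8350 = -0.1017
b2 = y0 - m2*x0 = -6 + 14/9.8350 = -6 + 1.4235 = -4.5765

y = -0.1017x - 4.5765


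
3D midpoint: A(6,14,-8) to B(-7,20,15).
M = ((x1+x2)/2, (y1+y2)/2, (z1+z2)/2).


Mx = (6- 7)/2 = -0.5000
My = (14+20)/2 = 17.0000
Mz = (-8+15)/2 = 3.5000

M = (-0.5000, 17.0000, 3.5000)


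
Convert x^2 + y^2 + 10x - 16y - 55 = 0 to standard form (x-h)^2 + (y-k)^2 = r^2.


h = -D/2 = -10/2 = -5
k = -E/2 = 16/2 = 8
r^2 = h^2 + k^2 - F = 25 + 64 + 55 = 144
r = 12

Center (-5, 8), radius = 12


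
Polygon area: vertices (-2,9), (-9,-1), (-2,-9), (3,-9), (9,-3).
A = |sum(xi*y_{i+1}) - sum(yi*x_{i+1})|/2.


sum(xi*y_{i+1}) = -2*(-1) - 9*(-9) - 2*(-9) + 3*(-3) + 9*9 = 173
sum(yi*x_{i+1}) = 9*(-9) - 1*(-2) - 9*3 - 9*9 - 3*(-2) = -181
Area = |173 + 181|/2 = 354/2 = 177.0000

177.0000 sq units


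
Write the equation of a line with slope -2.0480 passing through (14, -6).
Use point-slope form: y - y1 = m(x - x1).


y + 6 = -2.0480(x - 14)
y = -2.0480x - 6 + 2.0480*14
y = -2.0480x + 22.6720

y = -2.0480x + 22.6720


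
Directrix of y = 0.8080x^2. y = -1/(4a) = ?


a = 0.8080
1/(4a) = 0.3094
directrix: y = -0.3094 = -0.3094

y = -0.3094


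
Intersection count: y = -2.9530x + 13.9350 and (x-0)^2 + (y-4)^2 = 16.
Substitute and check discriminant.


Substitute y = -2.9530x + 13.9350: (x-0)^2 + (-2.9530x+13.9350-4)^2 = 16
Expand to Ax^2 + Bx + C = 0, where b-k = 9.935
A = 1+m^2 = 9.720209
B = 2(m(b-k) - h) = 2(-2.9530*9.935 - 0) = -58.67611
C = h^2 + (b-k)^2 - r^2 = 0 + 98.704225 - 16 = 82.704225
disc = B^2-4AC = 3442.8859 - 3215.6094 = 227.2765
disc > 0

2 intersection points


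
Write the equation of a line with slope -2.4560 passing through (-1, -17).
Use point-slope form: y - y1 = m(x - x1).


y + 17 = -2.4560(x + 1)
y = -2.4560x - 17 + 2.4560*(-1)
y = -2.4560x - 19.4560

y = -2.4560x - 19.4560


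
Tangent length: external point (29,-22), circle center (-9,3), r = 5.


d = sqrt((29+ 9)^2 + (-22-3)^2) = sqrt(1444+625) = 45.4863
L = sqrt(2069.0000 - 25) = sqrt(2044.0000) = 45.2106

45.2106


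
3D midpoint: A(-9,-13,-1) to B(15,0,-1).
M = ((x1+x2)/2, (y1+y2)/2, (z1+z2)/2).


Mx = (-9+15)/2 = 3.0000
My = (-13+0)/2 = -6.5000
Mz = (-1- 1)/2 = -1.0000

M = (3.0000, -6.5000, -1.0000)


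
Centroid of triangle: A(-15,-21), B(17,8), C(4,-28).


Gx = (-15+17+4)/3 = 6/3 = 2.0000
Gy = (-21+8- 28)/3 = -41/3 = -13.6667

G = (2.0000, -13.6667)


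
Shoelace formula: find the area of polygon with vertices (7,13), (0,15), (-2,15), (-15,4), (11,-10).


sum(xi*y_{i+1}) = 7*15 + 0*15 - 2*4 - 15*(-10) + 11*13 = 390
sum(yi*x_{i+1}) = 13*0 + 15*(-2) + 15*(-15) + 4*11 - 10*7 = -281
Area = |390 + 281|/2 = 671/2 = 335.5000

335.5000 sq units


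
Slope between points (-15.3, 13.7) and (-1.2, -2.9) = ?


dy = -2.9 - 13.7 = -16.6
dx = -1.2 + 15.3 = 14.1
m = -16.6/14.1 = -1.1773

m = -1.1773


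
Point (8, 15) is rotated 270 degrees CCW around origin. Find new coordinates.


cos(270) = 0, sin(270) = -1
x' = 8*0 - 15*(-1) = 15
y' = 8*(-1) + 15*0 = -8

(15, -8)


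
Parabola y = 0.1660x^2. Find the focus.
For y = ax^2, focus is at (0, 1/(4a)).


a = 0.1660
4a = 0.6640
focus = (0, 1/0.6640) = (0, 1.5060)

Focus = (0, 1.5060)


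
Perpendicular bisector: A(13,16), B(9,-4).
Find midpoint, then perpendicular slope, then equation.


Midpoint = (11, 6)
Slope of AB = dy/dx = -20/(-4) = 5.0000
Perp slope = -dx/dy = -4/20 = -0.2000
b = My - (perp slope)*Mx = 6 + (-4*11)/(-20) = 6 + 2.2000 = 8.2000

y = -0.2000x + 8.2000


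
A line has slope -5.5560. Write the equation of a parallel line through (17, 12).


Parallel lines have equal slopes.
m2 = -5.5560
b2 = 12 + 5.5560*17 = 106.4520

y = -5.5560x + 106.4520


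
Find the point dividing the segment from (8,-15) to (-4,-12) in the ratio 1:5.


Px = (1*(-4) + 5*8)/6 = 36/6 = 6.0000
Py = (1*(-12) + 5*(-15))/6 = -87/6 = -14.5000

P = (6.0000, -14.5000)


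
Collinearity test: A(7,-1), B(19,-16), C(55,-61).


7*(-16+ 61) + 19*(-61+ 1) + 55*(-1+ 16)
= 315 - 1140 + 825 = 0

Yes, collinear (determinant = 0)


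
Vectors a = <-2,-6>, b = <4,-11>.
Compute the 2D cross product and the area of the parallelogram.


cross = -2*(-11) + 6*4 = 22 + 24 = 46
Parallelogram area = |46| = 46

cross = 46, parallelogram area = 46


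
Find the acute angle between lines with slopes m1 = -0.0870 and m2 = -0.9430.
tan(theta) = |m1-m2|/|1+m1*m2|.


m1-m2 = 0.856
1+m1*m2 = 1.082041
tan(theta) = |0.856/1.082041| = 0.791098
theta = arctan(|0.856/1.082041|) = 38.3474 degrees (acute angle)

38.3474 degrees


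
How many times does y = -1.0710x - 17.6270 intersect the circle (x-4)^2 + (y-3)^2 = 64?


Substitute y = -1.0710x - 17.6270: (x-4)^2 + (-1.0710x- 17.6270-3)^2 = 64
Expand to Ax^2 + Bx + C = 0, where b-k = -20.627
A = 1+m^2 = 2.147041
B = 2(m(b-k) - h) = 2(-1.0710*(-20.627) - 4) = 36.183034
C = h^2 + (b-k)^2 - r^2 = 16 + 425.473129 - 64 = 377.473129
disc = B^2-4AC = 1309.2119 - 3241.8011 = -1932.5892
disc < 0

0 intersection points


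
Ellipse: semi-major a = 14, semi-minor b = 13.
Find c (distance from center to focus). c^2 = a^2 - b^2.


c^2 = 14^2 - 13^2 = 196 - 169 = 27
c = sqrt(27) = 5.1962

c = 5.1962


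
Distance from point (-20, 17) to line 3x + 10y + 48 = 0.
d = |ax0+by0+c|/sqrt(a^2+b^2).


|3*(-20) + 10*17 + 48| = |158| = 158
sqrt(9 + 100) = sqrt(109) = 10.4403
d = 158/sqrt(109) = 15.1337

15.1337


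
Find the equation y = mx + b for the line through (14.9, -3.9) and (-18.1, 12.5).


m = (16.4)/(-33.0) = -0.4970
b = y1 - m*x1 = -3.9 - (16.4*14.9)/(-33.0) = -3.9 + 7.4048 = 3.5048

y = -0.4970x + 3.5048


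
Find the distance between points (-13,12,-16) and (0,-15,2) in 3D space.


dx=13, dy=-27, dz=18
d = sqrt(169+729+324) = sqrt(1222) = 34.9571

34.9571


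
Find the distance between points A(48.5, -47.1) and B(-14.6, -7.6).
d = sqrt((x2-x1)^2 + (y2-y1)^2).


dx = -14.6 - 48.5 = -63.1
dy = -7.6 + 47.1 = 39.5
d = sqrt(3981.61 + 1560.25) = sqrt(5541.86) = 74.4437

74.4437


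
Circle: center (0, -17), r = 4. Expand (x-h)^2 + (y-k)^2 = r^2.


(x-0)^2 + (y+ 17)^2 = 4^2
D = -2h = 0, E = -2k = 34
F = h^2+k^2-r^2 = 0+289-16 = 273

x^2 + y^2 + 34y + 273 = 0


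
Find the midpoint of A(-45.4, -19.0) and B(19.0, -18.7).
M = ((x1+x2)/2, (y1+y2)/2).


Mx = (-45.4 + 19.0)/2 = -26.4/2 = -13.2000
My = (-19.0 - 18.7)/2 = -37.7/2 = -18.8500

(-13.2000, -18.8500)


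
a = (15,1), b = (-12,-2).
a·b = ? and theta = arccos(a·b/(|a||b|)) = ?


a·b = 15*(-12) + 1*(-2) = -180 - 2 = -182
|a| = sqrt(225+1) = 15.0333
|b| = sqrt(144+4) = 12.1655
cos(theta) = -182/(sqrt(226)*sqrt(148)) = -182/sqrt(33448) = -0.995145
theta = arccos(-182/sqrt(33448)) = 174.3518 degrees

a·b = -182, theta = 174.3518 deg


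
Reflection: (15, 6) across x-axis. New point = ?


Reflection rule for x-axis: (x, -y)
(15, 6) -> (15, -6)

(15, -6)


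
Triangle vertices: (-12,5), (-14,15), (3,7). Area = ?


-12*(15-7) = -96
-14*(7-5) = -28
3*(5-15) = -30
sum = -154
Area = |-154|/2 = 77.0000

77.0000 sq units


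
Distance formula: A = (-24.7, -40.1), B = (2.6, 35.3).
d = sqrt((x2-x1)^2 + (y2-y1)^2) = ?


dx = 2.6 + 24.7 = 27.3
dy = 35.3 + 40.1 = 75.4
d = sqrt(745.29 + 5685.16) = sqrt(6430.45) = 80.1901

80.1901


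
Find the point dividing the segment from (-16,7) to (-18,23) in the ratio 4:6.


Px = (4*(-18) + 6*(-16))/10 = -168/10 = -16.8000
Py = (4*23 + 6*7)/10 = 134/10 = 13.4000

P = (-16.8000, 13.4000)


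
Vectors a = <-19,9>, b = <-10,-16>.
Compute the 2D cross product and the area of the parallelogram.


cross = -19*(-16) - 9*(-10) = 304 + 90 = 394
Parallelogram area = |394| = 394

cross = 394, parallelogram area = 394


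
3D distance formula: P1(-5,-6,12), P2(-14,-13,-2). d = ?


dx=-9, dy=-7, dz=-14
d = sqrt(81+49+196) = sqrt(326) = 18.0555

18.0555


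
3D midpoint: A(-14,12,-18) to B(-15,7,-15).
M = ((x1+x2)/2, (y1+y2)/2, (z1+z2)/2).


Mx = (-14- 15)/2 = -14.5000
My = (12+7)/2 = 9.5000
Mz = (-18- 15)/2 = -16.5000

M = (-14.5000, 9.5000, -16.5000)


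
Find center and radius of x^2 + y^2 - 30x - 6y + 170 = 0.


h = -D/2 = 30/2 = 15
k = -E/2 = 6/2 = 3
r^2 = h^2 + k^2 - F = 225 + 9 - 170 = 64
r = 8

Center (15, 3), radius = 8


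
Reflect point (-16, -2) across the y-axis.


Reflection rule for y-axis: (-x, y)
(-16, -2) -> (16, -2)

(16, -2)


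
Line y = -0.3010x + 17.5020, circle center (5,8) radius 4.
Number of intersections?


Substitute y = -0.3010x + 17.5020: (x-5)^2 + (-0.3010x+17.5020-8)^2 = 16
Expand to Ax^2 + Bx + C = 0, where b-k = 9.502
A = 1+m^2 = 1.090601
B = 2(m(b-k) - h) = 2(-0.3010*9.502 - 5) = -15.720204
C = h^2 + (b-k)^2 - r^2 = 25 + 90.288004 - 16 = 99.288004
disc = B^2-4AC = 247.1248 - 433.1344 = -186.0096
disc < 0

0 intersection points


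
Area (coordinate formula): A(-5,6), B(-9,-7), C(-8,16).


-5*(-7-16) = 115
-9*(16-6) = -90
-8*(6+ 7) = -104
sum = -79
Area = |-79|/2 = 39.5000

39.5000 sq units


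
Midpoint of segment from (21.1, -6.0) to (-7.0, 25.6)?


Mx = (21.1 - 7.0)/2 = 14.1/2 = 7.0500
My = (-6.0 + 25.6)/2 = 19.6/2 = 9.8000

(7.0500, 9.8000)


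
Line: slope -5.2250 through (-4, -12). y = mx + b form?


y + 12 = -5.2250(x + 4)
y = -5.2250x - 12 + 5.2250*(-4)
y = -5.2250x - 32.9000

y = -5.2250x - 32.9000


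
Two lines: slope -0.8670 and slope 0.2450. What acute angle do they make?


m1-m2 = -1.112
1+m1*m2 = 0.787585
tan(theta) = |-1.112/0.787585| = 1.411911
theta = arctan(|-1.112/0.787585|) = 54.6916 degrees (acute angle)

54.6916 degrees


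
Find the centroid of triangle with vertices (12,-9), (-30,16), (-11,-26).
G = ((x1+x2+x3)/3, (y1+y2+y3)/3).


Gx = (12- 30- 11)/3 = -29/3 = -9.6667
Gy = (-9+16- 26)/3 = -19/3 = -6.3333

G = (-9.6667, -6.3333)


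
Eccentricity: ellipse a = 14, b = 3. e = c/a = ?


c = sqrt(196-9) = sqrt(187) = 13.6748
e = c/a = sqrt(187)/14 = 0.9768

e = 0.9768


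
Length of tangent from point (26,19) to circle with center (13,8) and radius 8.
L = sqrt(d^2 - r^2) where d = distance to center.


d = sqrt((26-13)^2 + (19-8)^2) = sqrt(169+121) = 17.0294
L = sqrt(290.0000 - 64) = sqrt(226.0000) = 15.0333

15.0333


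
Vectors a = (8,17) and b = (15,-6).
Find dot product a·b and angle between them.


a·b = 8*15 + 17*(-6) = 120 - 102 = 18
|a| = sqrt(64+289) = 18.7883
|b| = sqrt(225+36) = 16.1555
cos(theta) = 18/(sqrt(353)*sqrt(261)) = 18/sqrt(92133) = 0.059301
theta = arccos(18/sqrt(92133)) = 86.6003 degrees

a·b = 18, theta = 86.6003 deg


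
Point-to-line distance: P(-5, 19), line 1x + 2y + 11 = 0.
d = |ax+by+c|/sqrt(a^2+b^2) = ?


|1*(-5) + 2*19 + 11| = |44| = 44
sqrt(1 + 4) = sqrt(5) = 2.2361
d = 44/sqrt(5) = 19.6774

19.6774


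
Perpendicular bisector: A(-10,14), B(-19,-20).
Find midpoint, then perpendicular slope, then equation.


Midpoint = (-14.5, -3)
Slope of AB = dy/dx = -34/(-9) = 3.7778
Perp slope = -dx/dy = -9/34 = -0.2647
b = My - (perp slope)*Mx = -3 + (-9*(-14.5))/(-34) = -3 - 3.8382 = -6.8382

y = -0.2647x - 6.8382


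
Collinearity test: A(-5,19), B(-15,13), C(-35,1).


-5*(13-1) - 15*(1-19) - 35*(19-13)
= -60 + 270 - 210 = 0

Yes, collinear (determinant = 0)


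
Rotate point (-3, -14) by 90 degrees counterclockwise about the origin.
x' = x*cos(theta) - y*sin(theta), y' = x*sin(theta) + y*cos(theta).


cos(90) = 0, sin(90) = 1
x' = -3*0 + 14*1 = 14
y' = -3*1 - 14*0 = -3

(14, -3)


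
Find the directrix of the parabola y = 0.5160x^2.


a = 0.5160
1/(4a) = 0.4845
directrix: y = -0.4845 = -0.4845

y = -0.4845


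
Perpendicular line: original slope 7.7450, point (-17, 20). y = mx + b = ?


Perpendicular slope = -1/m1 = -1/7.7450 = -0.1291
b2 = y0 - m2*x0 = 20 - 17/7.7450 = 20 - 2.1950 = 17.8050

y = -0.1291x + 17.8050


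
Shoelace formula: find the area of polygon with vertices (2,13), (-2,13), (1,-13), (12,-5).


sum(xi*y_{i+1}) = 2*13 - 2*(-13) + 1*(-5) + 12*13 = 203
sum(yi*x_{i+1}) = 13*(-2) + 13*1 - 13*12 - 5*2 = -179
Area = |203 + 179|/2 = 382/2 = 191.0000

191.0000 sq units


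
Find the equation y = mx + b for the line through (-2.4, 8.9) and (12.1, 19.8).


m = (10.9)/(14.5) = 0.7517
b = y1 - m*x1 = 8.9 - (10.9*(-2.4))/(14.5) = 8.9 + 1.8041 = 10.7041

y = 0.7517x + 10.7041


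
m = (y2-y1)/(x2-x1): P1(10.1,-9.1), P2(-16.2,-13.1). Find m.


dy = -13.1 + 9.1 = -4.0
dx = -16.2 - 10.1 = -26.3
m = -4.0/(-26.3) = 0.1521

m = 0.1521


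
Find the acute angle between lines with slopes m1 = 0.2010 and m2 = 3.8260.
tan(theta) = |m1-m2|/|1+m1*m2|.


m1-m2 = -3.625
1+m1*m2 = 1.769026
tan(theta) = |-3.625/1.769026| = 2.049150
theta = arctan(|-3.625/1.769026|) = 63.9873 degrees (acute angle)

63.9873 degrees


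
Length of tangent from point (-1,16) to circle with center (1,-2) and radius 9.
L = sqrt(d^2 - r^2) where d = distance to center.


d = sqrt((-1-1)^2 + (16+ 2)^2) = sqrt(4+324) = 18.1108
L = sqrt(328.0000 - 81) = sqrt(247.0000) = 15.7162

15.7162


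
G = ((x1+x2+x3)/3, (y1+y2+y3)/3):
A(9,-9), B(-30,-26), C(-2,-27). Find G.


Gx = (9- 30- 2)/3 = -23/3 = -7.6667
Gy = (-9- 26- 27)/3 = -62/3 = -20.6667

G = (-7.6667, -20.6667)


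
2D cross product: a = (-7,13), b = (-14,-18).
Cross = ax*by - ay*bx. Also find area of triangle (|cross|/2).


cross = -7*(-18) - 13*(-14) = 126 + 182 = 308
Triangle area = |308|/2 = 308/2 = 154.0000

cross = 308, triangle area = 154.0000


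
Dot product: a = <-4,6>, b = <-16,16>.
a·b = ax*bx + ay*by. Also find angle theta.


a·b = -4*(-16) + 6*16 = 64 + 96 = 160
|a| = sqrt(16+36) = 7.2111
|b| = sqrt(256+256) = 22.6274
cos(theta) = 160/(sqrt(52)*sqrt(512)) = 160/sqrt(26624) = 0.980581
theta = arccos(160/sqrt(26624)) = 11.3099 degrees

a·b = 160, theta = 11.3099 deg


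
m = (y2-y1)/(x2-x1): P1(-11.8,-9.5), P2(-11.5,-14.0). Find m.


dy = -14.0 + 9.5 = -4.5
dx = -11.5 + 11.8 = 0.3
m = -4.5/0.3 = -15.0000

m = -15.0000


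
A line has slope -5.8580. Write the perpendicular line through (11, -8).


Perpendicular slope = -1/m1 = -1/(-5.8580) = 0.1707
b2 = y0 - m2*x0 = -8 + 11/(-5.8580) = -8 - 1.8778 = -9.8778

y = 0.1707x - 9.8778


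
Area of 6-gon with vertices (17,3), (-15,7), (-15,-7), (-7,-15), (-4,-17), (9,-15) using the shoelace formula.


sum(xi*y_{i+1}) = 17*7 - 15*(-7) - 15*(-15) - 7*(-17) - 4*(-15) + 9*3 = 655
sum(yi*x_{i+1}) = 3*(-15) + 7*(-15) - 7*(-7) - 15*(-4) - 17*9 - 15*17 = -449
Area = |655 + 449|/2 = 1104/2 = 552.0000

552.0000 sq units


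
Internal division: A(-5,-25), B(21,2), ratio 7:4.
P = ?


Px = (7*21 + 4*(-5))/11 = 127/11 = 11.5455
Py = (7*2 + 4*(-25))/11 = -86/11 = -7.8182

P = (11.5455, -7.8182)


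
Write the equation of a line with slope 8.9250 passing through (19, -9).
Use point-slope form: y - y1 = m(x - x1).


y + 9 = 8.9250(x - 19)
y = 8.9250x - 9 - 8.9250*19
y = 8.9250x - 178.5750

y = 8.9250x - 178.5750


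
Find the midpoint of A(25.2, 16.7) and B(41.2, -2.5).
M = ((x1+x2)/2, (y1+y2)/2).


Mx = (25.2 + 41.2)/2 = 66.4/2 = 33.2000
My = (16.7 - 2.5)/2 = 14.2/2 = 7.1000

(33.2000, 7.1000)


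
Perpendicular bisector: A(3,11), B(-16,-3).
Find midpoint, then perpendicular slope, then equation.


Midpoint = (-6.5, 4)
Slope of AB = dy/dx = -14/(-19) = 0.7368
Perp slope = -dx/dy = -19/14 = -1.3571
b = My - (perp slope)*Mx = 4 + (-19*(-6.5))/(-14) = 4 - 8.8214 = -4.8214

y = -1.3571x - 4.8214


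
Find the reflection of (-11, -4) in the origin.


Reflection rule for origin: (-x, -y)
(-11, -4) -> (11, 4)

(11, 4)


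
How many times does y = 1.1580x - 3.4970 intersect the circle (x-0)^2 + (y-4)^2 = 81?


Substitute y = 1.1580x - 3.4970: (x-0)^2 + (1.1580x- 3.4970-4)^2 = 81
Expand to Ax^2 + Bx + C = 0, where b-k = -7.497
A = 1+m^2 = 2.340964
B = 2(m(b-k) - h) = 2(1.1580*(-7.497) - 0) = -17.363052
C = h^2 + (b-k)^2 - r^2 = 0 + 56.205009 - 81 = -24.794991
disc = B^2-4AC = 301.4756 + 232.1767 = 533.6523
disc > 0

2 intersection points


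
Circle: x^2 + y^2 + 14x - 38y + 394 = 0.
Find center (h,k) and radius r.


h = -D/2 = -14/2 = -7
k = -E/2 = 38/2 = 19
r^2 = h^2 + k^2 - F = 49 + 361 - 394 = 16
r = 4

Center (-7, 19), radius = 4


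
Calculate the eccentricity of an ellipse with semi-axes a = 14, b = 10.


c = sqrt(196-100) = sqrt(96) = 9.7980
e = c/a = sqrt(96)/14 = 0.6999

e = 0.6999


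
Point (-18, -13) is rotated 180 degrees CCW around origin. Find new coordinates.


cos(180) = -1, sin(180) = 0
x' = -18*(-1) + 13*0 = 18
y' = -18*0 - 13*(-1) = 13

(18, 13)


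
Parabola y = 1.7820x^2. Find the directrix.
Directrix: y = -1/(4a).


a = 1.7820
1/(4a) = 0.1403
directrix: y = -0.1403 = -0.1403

y = -0.1403


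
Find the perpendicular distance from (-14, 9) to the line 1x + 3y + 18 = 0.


|1*(-14) + 3*9 + 18| = |31| = 31
sqrt(1 + 9) = sqrt(10) = 3.1623
d = 31/sqrt(10) = 9.8031

9.8031


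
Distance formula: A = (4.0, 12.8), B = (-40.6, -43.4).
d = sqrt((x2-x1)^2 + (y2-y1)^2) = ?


dx = -40.6 - 4.0 = -44.6
dy = -43.4 - 12.8 = -56.2
d = sqrt(1989.16 + 3158.44) = sqrt(5147.6) = 71.7468

71.7468


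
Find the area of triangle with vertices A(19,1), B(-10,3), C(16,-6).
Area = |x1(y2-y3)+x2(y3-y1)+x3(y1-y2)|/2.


19*(3+ 6) = 171
-10*(-6-1) = 70
16*(1-3) = -32
sum = 209
Area = |209|/2 = 104.5000

104.5000 sq units


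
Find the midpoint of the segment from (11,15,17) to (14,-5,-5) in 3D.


Mx = (11+14)/2 = 12.5000
My = (15- 5)/2 = 5.0000
Mz = (17- 5)/2 = 6.0000

M = (12.5000, 5.0000, 6.0000)


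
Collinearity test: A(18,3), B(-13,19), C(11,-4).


18*(19+ 4) - 13*(-4-3) + 11*(3-19)
= 414 + 91 - 176 = 329

No, not collinear (determinant = 329)


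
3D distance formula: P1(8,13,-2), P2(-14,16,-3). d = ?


dx=-22, dy=3, dz=-1
d = sqrt(484+9+1) = sqrt(494) = 22.2261

22.2261


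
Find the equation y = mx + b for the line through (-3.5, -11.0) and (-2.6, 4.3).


m = (15.3)/(0.9) = 17.0000
b = y1 - m*x1 = -11.0 - (15.3*(-3.5))/(0.9) = -11.0 + 59.5000 = 48.5000

y = 17.0000x + 48.5000


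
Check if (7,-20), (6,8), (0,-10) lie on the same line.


7*(8+ 10) + 6*(-10+ 20) + 0*(-20-8)
= 126 + 60 + 0 = 186

No, not collinear (determinant = 186)


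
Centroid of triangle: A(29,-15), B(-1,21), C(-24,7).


Gx = (29- 1- 24)/3 = 4/3 = 1.3333
Gy = (-15+21+7)/3 = 13/3 = 4.3333

G = (1.3333, 4.3333)


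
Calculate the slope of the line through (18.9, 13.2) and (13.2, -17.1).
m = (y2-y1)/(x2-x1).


dy = -17.1 - 13.2 = -30.3
dx = 13.2 - 18.9 = -5.7
m = -30.3/(-5.7) = 5.3158

m = 5.3158


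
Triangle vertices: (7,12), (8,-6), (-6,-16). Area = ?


7*(-6+ 16) = 70
8*(-16-12) = -224
-6*(12+ 6) = -108
sum = -262
Area = |-262|/2 = 131.0000

131.0000 sq units


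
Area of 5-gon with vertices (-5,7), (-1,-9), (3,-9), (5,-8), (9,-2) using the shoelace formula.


sum(xi*y_{i+1}) = -5*(-9) - 1*(-9) + 3*(-8) + 5*(-2) + 9*7 = 83
sum(yi*x_{i+1}) = 7*(-1) - 9*3 - 9*5 - 8*9 - 2*(-5) = -141
Area = |83 + 141|/2 = 224/2 = 112.0000

112.0000 sq units


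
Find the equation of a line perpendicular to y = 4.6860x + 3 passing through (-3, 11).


Perpendicular slope = -1/m1 = -1/4.6860 = -0.2134
b2 = y0 - m2*x0 = 11 - 3/4.6860 = 11 - 0.6402 = 10.3598

y = -0.2134x + 10.3598


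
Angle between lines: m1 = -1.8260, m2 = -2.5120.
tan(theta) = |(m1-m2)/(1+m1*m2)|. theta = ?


m1-m2 = 0.686
1+m1*m2 = 5.586912
tan(theta) = |0.686/5.586912| = 0.122787
theta = arctan(|0.686/5.586912|) = 7.0001 degrees (acute angle)

7.0001 degrees


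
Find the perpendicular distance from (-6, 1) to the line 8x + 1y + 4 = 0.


|8*(-6) + 1*1 + 4| = |-43| = 43
sqrt(64 + 1) = sqrt(65) = 8.0623
d = 43/sqrt(65) = 5.3335

5.3335


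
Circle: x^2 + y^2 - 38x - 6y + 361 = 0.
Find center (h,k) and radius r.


h = -D/2 = 38/2 = 19
k = -E/2 = 6/2 = 3
r^2 = h^2 + k^2 - F = 361 + 9 - 361 = 9
r = 3

Center (19, 3), radius = 3


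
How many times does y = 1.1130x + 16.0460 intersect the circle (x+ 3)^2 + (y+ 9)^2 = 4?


Substitute y = 1.1130x + 16.0460: (x+ 3)^2 + (1.1130x+16.0460+ 9)^2 = 4
Expand to Ax^2 + Bx + C = 0, where b-k = 25.046
A = 1+m^2 = 2.238769
B = 2(m(b-k) - h) = 2(1.1130*25.046 + 3) = 61.752396
C = h^2 + (b-k)^2 - r^2 = 9 + 627.302116 - 4 = 632.302116
disc = B^2-4AC = 3813.3584 - 5662.3135 = -1848.9551
disc < 0

0 intersection points


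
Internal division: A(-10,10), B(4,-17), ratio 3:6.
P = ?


Px = (3*4 + 6*(-10))/9 = -48/9 = -5.3333
Py = (3*(-17) + 6*10)/9 = 9/9 = 1.0000

P = (-5.3333, 1.0000)


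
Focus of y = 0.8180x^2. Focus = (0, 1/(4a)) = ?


a = 0.8180
4a = 3.2720
focus = (0, 1/3.2720) = (0, 0.3056)

Focus = (0, 0.3056)


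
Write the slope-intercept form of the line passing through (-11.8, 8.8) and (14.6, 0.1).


m = (-8.7)/(26.4) = -0.3295
b = y1 - m*x1 = 8.8 - (-8.7*(-11.8))/(26.4) = 8.8 - 3.8886 = 4.9114

y = -0.3295x + 4.9114


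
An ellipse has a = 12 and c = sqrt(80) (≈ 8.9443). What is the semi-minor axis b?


b^2 = 12^2 - (sqrt(80))^2 = 144 - 80 = 64
b = sqrt(64) = 8

b = 8


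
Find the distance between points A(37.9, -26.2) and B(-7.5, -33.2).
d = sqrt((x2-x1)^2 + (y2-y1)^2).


dx = -7.5 - 37.9 = -45.4
dy = -33.2 + 26.2 = -7
d = sqrt(2061.16 + 49) = sqrt(2110.16) = 45.9365

45.9365


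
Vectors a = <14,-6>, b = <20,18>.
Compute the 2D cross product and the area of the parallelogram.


cross = 14*18 + 6*20 = 252 + 120 = 372
Parallelogram area = |372| = 372

cross = 372, parallelogram area = 372


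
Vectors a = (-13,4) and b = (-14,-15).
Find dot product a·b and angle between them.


a·b = -13*(-14) + 4*(-15) = 182 - 60 = 122
|a| = sqrt(169+16) = 13.6015
|b| = sqrt(196+225) = 20.5183
cos(theta) = 122/(sqrt(185)*sqrt(421)) = 122/sqrt(77885) = 0.437152
theta = arccos(122/sqrt(77885)) = 64.0777 degrees

a·b = 122, theta = 64.0777 deg


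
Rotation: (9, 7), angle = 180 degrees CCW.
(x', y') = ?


cos(180) = -1, sin(180) = 0
x' = 9*(-1) - 7*0 = -9
y' = 9*0 + 7*(-1) = -7

(-9, -7)


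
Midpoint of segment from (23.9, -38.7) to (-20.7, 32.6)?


Mx = (23.9 - 20.7)/2 = 3.2/2 = 1.6000
My = (-38.7 + 32.6)/2 = -6.1/2 = -3.0500

(1.6000, -3.0500)


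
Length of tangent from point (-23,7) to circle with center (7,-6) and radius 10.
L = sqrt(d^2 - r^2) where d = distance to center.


d = sqrt((-23-7)^2 + (7+ 6)^2) = sqrt(900+169) = 32.6956
L = sqrt(1069.0000 - 100) = sqrt(969.0000) = 31.1288

31.1288


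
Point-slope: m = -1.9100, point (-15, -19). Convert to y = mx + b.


y + 19 = -1.9100(x + 15)
y = -1.9100x - 19 + 1.9100*(-15)
y = -1.9100x - 47.6500

y = -1.9100x - 47.6500


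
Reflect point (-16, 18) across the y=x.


Reflection rule for y=x: (y, x)
(-16, 18) -> (18, -16)

(18, -16)


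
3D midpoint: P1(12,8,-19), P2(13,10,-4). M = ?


Mx = (12+13)/2 = 12.5000
My = (8+10)/2 = 9.0000
Mz = (-19- 4)/2 = -11.5000

M = (12.5000, 9.0000, -11.5000)


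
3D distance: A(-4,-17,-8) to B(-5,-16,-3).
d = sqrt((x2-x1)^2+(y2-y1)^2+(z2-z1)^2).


dx=-1, dy=1, dz=5
d = sqrt(1+1+25) = sqrt(27) = 5.1962

5.1962


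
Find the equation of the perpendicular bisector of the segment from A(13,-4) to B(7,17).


Midpoint = (10, 6.5)
Slope of AB = dy/dx = 21/(-6) = -3.5000
Perp slope = -dx/dy = 6/21 = 0.2857
b = My - (perp slope)*Mx = 6.5 + (-6*10)/21 = 6.5 - 2.8571 = 3.6429

y = 0.2857x + 3.6429


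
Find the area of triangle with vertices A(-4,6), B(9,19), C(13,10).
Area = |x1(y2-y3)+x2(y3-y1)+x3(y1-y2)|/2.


-4*(19-10) = -36
9*(10-6) = 36
13*(6-19) = -169
sum = -169
Area = |-169|/2 = 84.5000

84.5000 sq units


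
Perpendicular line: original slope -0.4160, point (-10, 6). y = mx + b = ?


Perpendicular slope = -1/m1 = -1/(-0.4160) = 2.4038
b2 = y0 - m2*x0 = 6 - 10/(-0.4160) = 6 + 24.0385 = 30.0385

y = 2.4038x + 30.0385


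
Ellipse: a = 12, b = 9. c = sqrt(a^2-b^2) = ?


c^2 = 12^2 - 9^2 = 144 - 81 = 63
c = sqrt(63) = 7.9373

c = 7.9373


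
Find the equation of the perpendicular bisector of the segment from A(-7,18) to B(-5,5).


Midpoint = (-6, 11.5)
Slope of AB = dy/dx = -13/2 = -6.5000
Perp slope = -dx/dy = 2/13 = 0.1538
b = My - (perp slope)*Mx = 11.5 + (2*(-6))/(-13) = 11.5 + 0.9231 = 12.4231

y = 0.1538x + 12.4231


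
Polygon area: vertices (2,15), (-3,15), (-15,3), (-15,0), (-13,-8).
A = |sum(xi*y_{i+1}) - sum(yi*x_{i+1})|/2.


sum(xi*y_{i+1}) = 2*15 - 3*3 - 15*0 - 15*(-8) - 13*15 = -54
sum(yi*x_{i+1}) = 15*(-3) + 15*(-15) + 3*(-15) + 0*(-13) - 8*2 = -331
Area = |-54 + 331|/2 = 277/2 = 138.5000

138.5000 sq units


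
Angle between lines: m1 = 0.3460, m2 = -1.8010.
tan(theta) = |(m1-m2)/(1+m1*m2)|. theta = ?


m1-m2 = 2.147
1+m1*m2 = 0.376854
tan(theta) = |2.147/0.376854| = 5.697167
theta = arctan(|2.147/0.376854|) = 80.0445 degrees (acute angle)

80.0445 degrees


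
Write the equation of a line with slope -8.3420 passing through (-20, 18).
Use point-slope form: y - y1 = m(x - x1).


y - 18 = -8.3420(x + 20)
y = -8.3420x + 18 + 8.3420*(-20)
y = -8.3420x - 148.8400

y = -8.3420x - 148.8400


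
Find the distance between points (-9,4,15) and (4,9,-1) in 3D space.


dx=13, dy=5, dz=-16
d = sqrt(169+25+256) = sqrt(450) = 21.2132

21.2132


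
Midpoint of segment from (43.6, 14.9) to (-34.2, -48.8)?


Mx = (43.6 - 34.2)/2 = 9.4/2 = 4.7000
My = (14.9 - 48.8)/2 = -33.9/2 = -16.9500

(4.7000, -16.9500)


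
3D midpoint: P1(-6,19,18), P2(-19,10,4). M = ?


Mx = (-6- 19)/2 = -12.5000
My = (19+10)/2 = 14.5000
Mz = (18+4)/2 = 11.0000

M = (-12.5000, 14.5000, 11.0000)


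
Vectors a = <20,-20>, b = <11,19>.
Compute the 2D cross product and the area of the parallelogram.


cross = 20*19 + 20*11 = 380 + 220 = 600
Parallelogram area = |600| = 600

cross = 600, parallelogram area = 600


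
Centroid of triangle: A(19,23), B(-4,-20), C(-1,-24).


Gx = (19- 4- 1)/3 = 14/3 = 4.6667
Gy = (23- 20- 24)/3 = -21/3 = -7.0000

G = (4.6667, -7.0000)


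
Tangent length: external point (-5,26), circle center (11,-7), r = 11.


d = sqrt((-5-11)^2 + (26+ 7)^2) = sqrt(256+1089) = 36.6742
L = sqrt(1345.0000 - 121) = sqrt(1224.0000) = 34.9857

34.9857


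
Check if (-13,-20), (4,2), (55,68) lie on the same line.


-13*(2-68) + 4*(68+ 20) + 55*(-20-2)
= 858 + 352 - 1210 = 0

Yes, collinear (determinant = 0)


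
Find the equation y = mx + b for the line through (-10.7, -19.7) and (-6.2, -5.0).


m = (14.7)/(4.5) = 3.2667
b = y1 - m*x1 = -19.7 - (14.7*(-10.7))/(4.5) = -19.7 + 34.9533 = 15.2533

y = 3.2667x + 15.2533


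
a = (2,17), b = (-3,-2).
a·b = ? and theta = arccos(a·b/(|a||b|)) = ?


a·b = 2*(-3) + 17*(-2) = -6 - 34 = -40
|a| = sqrt(4+289) = 17.1172
|b| = sqrt(9+4) = 3.6056
cos(theta) = -40/(sqrt(293)*sqrt(13)) = -40/sqrt(3809) = -0.648119
theta = arccos(-40/sqrt(3809)) = 130.3999 degrees

a·b = -40, theta = 130.3999 deg


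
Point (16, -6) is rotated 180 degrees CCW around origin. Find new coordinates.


cos(180) = -1, sin(180) = 0
x' = 16*(-1) + 6*0 = -16
y' = 16*0 - 6*(-1) = 6

(-16, 6)


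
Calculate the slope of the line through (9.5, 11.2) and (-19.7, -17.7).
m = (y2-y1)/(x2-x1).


dy = -17.7 - 11.2 = -28.9
dx = -19.7 - 9.5 = -29.2
m = -28.9/(-29.2) = 0.9897

m = 0.9897


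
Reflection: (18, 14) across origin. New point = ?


Reflection rule for origin: (-x, -y)
(18, 14) -> (-18, -14)

(-18, -14)


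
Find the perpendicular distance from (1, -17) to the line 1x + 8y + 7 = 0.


|1*1 + 8*(-17) + 7| = |-128| = 128
sqrt(1 + 64) = sqrt(65) = 8.0623
d = 128/sqrt(65) = 15.8764

15.8764


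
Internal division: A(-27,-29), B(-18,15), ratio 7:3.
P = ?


Px = (7*(-18) + 3*(-27))/10 = -207/10 = -20.7000
Py = (7*15 + 3*(-29))/10 = 18/10 = 1.8000

P = (-20.7000, 1.8000)


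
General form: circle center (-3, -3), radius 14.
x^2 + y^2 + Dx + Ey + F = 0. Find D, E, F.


(x+ 3)^2 + (y+ 3)^2 = 14^2
D = -2h = 6, E = -2k = 6
F = h^2+k^2-r^2 = 9+9-196 = -178

D = 6, E = 6, F = -178


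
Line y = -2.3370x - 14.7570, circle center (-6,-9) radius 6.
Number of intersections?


Substitute y = -2.3370x - 14.7570: (x+ 6)^2 + (-2.3370x- 14.7570+ 9)^2 = 36
Expand to Ax^2 + Bx + C = 0, where b-k = -5.757
A = 1+m^2 = 6.461569
B = 2(m(b-k) - h) = 2(-2.3370*(-5.757) + 6) = 38.908218
C = h^2 + (b-k)^2 - r^2 = 36 + 33.143049 - 36 = 33.143049
disc = B^2-4AC = 1513.8494 - 856.6244 = 657.2250
disc > 0

2 intersection points


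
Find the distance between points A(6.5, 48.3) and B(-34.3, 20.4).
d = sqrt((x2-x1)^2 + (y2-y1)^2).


dx = -34.3 - 6.5 = -40.8
dy = 20.4 - 48.3 = -27.9
d = sqrt(1664.64 + 778.41) = sqrt(2443.05) = 49.4272

49.4272


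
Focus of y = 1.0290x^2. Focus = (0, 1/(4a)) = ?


a = 1.0290
4a = 4.1160
focus = (0, 1/4.1160) = (0, 0.2430)

Focus = (0, 0.2430)


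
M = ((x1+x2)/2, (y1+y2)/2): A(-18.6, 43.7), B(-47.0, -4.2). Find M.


Mx = (-18.6 - 47.0)/2 = -65.6/2 = -32.8000
My = (43.7 - 4.2)/2 = 39.5/2 = 19.7500

(-32.8000, 19.7500)


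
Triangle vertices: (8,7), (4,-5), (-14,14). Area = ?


8*(-5-14) = -152
4*(14-7) = 28
-14*(7+ 5) = -168
sum = -292
Area = |-292|/2 = 146.0000

146.0000 sq units


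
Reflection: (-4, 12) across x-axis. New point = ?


Reflection rule for x-axis: (x, -y)
(-4, 12) -> (-4, -12)

(-4, -12)


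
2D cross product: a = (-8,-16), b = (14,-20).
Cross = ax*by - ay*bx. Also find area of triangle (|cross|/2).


cross = -8*(-20) + 16*14 = 160 + 224 = 384
Triangle area = |384|/2 = 384/2 = 192.0000

cross = 384, triangle area = 192.0000


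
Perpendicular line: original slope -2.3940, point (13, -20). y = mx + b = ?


Perpendicular slope = -1/m1 = -1/(-2.3940) = 0.4177
b2 = y0 - m2*x0 = -20 + 13/(-2.3940) = -20 - 5.4302 = -25.4302

y = 0.4177x - 25.4302


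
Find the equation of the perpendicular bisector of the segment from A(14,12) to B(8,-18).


Midpoint = (11, -3)
Slope of AB = dy/dx = -30/(-6) = 5.0000
Perp slope = -dx/dy = -6/30 = -0.2000
b = My - (perp slope)*Mx = -3 + (-6*11)/(-30) = -3 + 2.2000 = -0.8000

y = -0.2000x - 0.8000


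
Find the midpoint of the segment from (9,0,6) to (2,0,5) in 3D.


Mx = (9+2)/2 = 5.5000
My = (0+0)/2 = 0
Mz = (6+5)/2 = 5.5000

M = (5.5000, 0, 5.5000)


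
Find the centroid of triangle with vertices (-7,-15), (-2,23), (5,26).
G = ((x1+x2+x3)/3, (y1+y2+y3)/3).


Gx = (-7- 2+5)/3 = -4/3 = -1.3333
Gy = (-15+23+26)/3 = 34/3 = 11.3333

G = (-1.3333, 11.3333)


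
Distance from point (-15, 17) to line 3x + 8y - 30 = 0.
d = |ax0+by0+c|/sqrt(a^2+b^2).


|3*(-15) + 8*17 - 30| = |61| = 61
sqrt(9 + 64) = sqrt(73) = 8.5440
d = 61/sqrt(73) = 7.1395

7.1395


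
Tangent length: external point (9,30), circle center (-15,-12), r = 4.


d = sqrt((9+ 15)^2 + (30+ 12)^2) = sqrt(576+1764) = 48.3735
L = sqrt(2340.0000 - 16) = sqrt(2324.0000) = 48.2079

48.2079


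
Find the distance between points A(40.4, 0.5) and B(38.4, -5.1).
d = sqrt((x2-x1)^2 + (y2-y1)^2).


dx = 38.4 - 40.4 = -2.0
dy = -5.1 - 0.5 = -5.6
d = sqrt(4.0 + 31.36) = sqrt(35.36) = 5.9464

5.9464


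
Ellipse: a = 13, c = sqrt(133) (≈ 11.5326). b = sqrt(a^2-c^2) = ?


b^2 = 13^2 - (sqrt(133))^2 = 169 - 133 = 36
b = sqrt(36) = 6

b = 6


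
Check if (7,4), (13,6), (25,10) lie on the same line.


7*(6-10) + 13*(10-4) + 25*(4-6)
= -28 + 78 - 50 = 0

Yes, collinear (determinant = 0)


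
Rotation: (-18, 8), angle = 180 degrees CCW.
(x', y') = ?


cos(180) = -1, sin(180) = 0
x' = -18*(-1) - 8*0 = 18
y' = -18*0 + 8*(-1) = -8

(18, -8)


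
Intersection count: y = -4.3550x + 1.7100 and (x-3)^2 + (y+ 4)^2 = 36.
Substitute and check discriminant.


Substitute y = -4.3550x + 1.7100: (x-3)^2 + (-4.3550x+1.7100+ 4)^2 = 36
Expand to Ax^2 + Bx + C = 0, where b-k = 5.71
A = 1+m^2 = 19.966025
B = 2(m(b-k) - h) = 2(-4.3550*5.71 - 3) = -55.7341
C = h^2 + (b-k)^2 - r^2 = 9 + 32.6041 - 36 = 5.6041
disc = B^2-4AC = 3106.2899 - 447.5664 = 2658.7235
disc > 0

2 intersection points
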